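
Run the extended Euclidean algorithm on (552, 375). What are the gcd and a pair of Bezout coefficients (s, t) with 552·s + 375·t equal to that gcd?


Euclidean algorithm on (552, 375) — divide until remainder is 0:
  552 = 1 · 375 + 177
  375 = 2 · 177 + 21
  177 = 8 · 21 + 9
  21 = 2 · 9 + 3
  9 = 3 · 3 + 0
gcd(552, 375) = 3.
Track Bezout coefficients alongside the remainders: start with r₀ = 552 = a·1 + b·0 (s = 1, t = 0) and r₁ = 375 = a·0 + b·1 (s = 0, t = 1); each new remainder r_{k+1} = r_{k-1} − q_k·r_k inherits s_{k+1} = s_{k-1} − q_k·s_k, t_{k+1} = t_{k-1} − q_k·t_k, so r_k = a·s_k + b·t_k at every step:
  q = 1: r = 177, s = 1 − 1·0 = 1, t = 0 − 1·1 = -1  (check: 552·1 + 375·(-1) = 177)
  q = 2: r = 21, s = 0 − 2·1 = -2, t = 1 − 2·(-1) = 3  (check: 552·(-2) + 375·3 = 21)
  q = 8: r = 9, s = 1 − 8·(-2) = 17, t = -1 − 8·3 = -25  (check: 552·17 + 375·(-25) = 9)
  q = 2: r = 3, s = -2 − 2·17 = -36, t = 3 − 2·(-25) = 53  (check: 552·(-36) + 375·53 = 3)
The row with r = 3 (the gcd) gives the Bezout coefficients s = -36, t = 53.
Result: 552 · (-36) + 375 · (53) = 3.

gcd(552, 375) = 3; s = -36, t = 53 (check: 552·(-36) + 375·53 = 3).


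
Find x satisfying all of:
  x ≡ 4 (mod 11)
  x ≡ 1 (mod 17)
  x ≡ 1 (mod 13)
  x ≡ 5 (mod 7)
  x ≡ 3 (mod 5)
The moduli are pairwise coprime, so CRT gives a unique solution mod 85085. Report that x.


Product of moduli M = 11 · 17 · 13 · 7 · 5 = 85085.
Merge one congruence at a time:
  Start: x ≡ 4 (mod 11).
  Combine with x ≡ 1 (mod 17); new modulus lcm = 187.
    Write x = 4 + 11·t and substitute into x ≡ 1 (mod 17): 11·t ≡ 1 − 4 = -3 (mod 17).
    Reduce coefficients mod 17: 11·t ≡ 14 (mod 17).
    The inverse of 11 mod 17 is 14 (since 11·14 = 154 = 9·17 + 1), so t ≡ 14·14 = 196 ≡ 9 (mod 17).
    Then x = 4 + 11·9 = 103, valid modulo lcm(11, 17) = 187: x ≡ 103 (mod 187).
  Combine with x ≡ 1 (mod 13); new modulus lcm = 2431.
    Write x = 103 + 187·t and substitute into x ≡ 1 (mod 13): 187·t ≡ 1 − 103 = -102 (mod 13).
    Reduce coefficients mod 13: 5·t ≡ 2 (mod 13).
    The inverse of 5 mod 13 is 8 (since 5·8 = 40 = 3·13 + 1), so t ≡ 8·2 = 16 ≡ 3 (mod 13).
    Then x = 103 + 187·3 = 664, valid modulo lcm(187, 13) = 2431: x ≡ 664 (mod 2431).
  Combine with x ≡ 5 (mod 7); new modulus lcm = 17017.
    Write x = 664 + 2431·t and substitute into x ≡ 5 (mod 7): 2431·t ≡ 5 − 664 = -659 (mod 7).
    Reduce coefficients mod 7: 2·t ≡ 6 (mod 7).
    The inverse of 2 mod 7 is 4 (since 2·4 = 8 = 1·7 + 1), so t ≡ 4·6 = 24 ≡ 3 (mod 7).
    Then x = 664 + 2431·3 = 7957, valid modulo lcm(2431, 7) = 17017: x ≡ 7957 (mod 17017).
  Combine with x ≡ 3 (mod 5); new modulus lcm = 85085.
    Write x = 7957 + 17017·t and substitute into x ≡ 3 (mod 5): 17017·t ≡ 3 − 7957 = -7954 (mod 5).
    Reduce coefficients mod 5: 2·t ≡ 1 (mod 5).
    The inverse of 2 mod 5 is 3 (since 2·3 = 6 = 1·5 + 1), so t ≡ 3·1 = 3 ≡ 3 (mod 5).
    Then x = 7957 + 17017·3 = 59008, valid modulo lcm(17017, 5) = 85085: x ≡ 59008 (mod 85085).
Verify against each original: 59008 mod 11 = 4, 59008 mod 17 = 1, 59008 mod 13 = 1, 59008 mod 7 = 5, 59008 mod 5 = 3.

x ≡ 59008 (mod 85085).


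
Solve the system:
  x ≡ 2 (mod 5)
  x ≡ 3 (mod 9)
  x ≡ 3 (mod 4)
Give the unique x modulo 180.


Moduli 5, 9, 4 are pairwise coprime; by CRT there is a unique solution modulo M = 5 · 9 · 4 = 180.
Solve pairwise, accumulating the modulus:
  Start with x ≡ 2 (mod 5).
  Combine with x ≡ 3 (mod 9): since gcd(5, 9) = 1, we get a unique residue mod 45.
    Write x = 2 + 5·t and substitute into x ≡ 3 (mod 9): 5·t ≡ 3 − 2 = 1 (mod 9).
    The inverse of 5 mod 9 is 2 (since 5·2 = 10 = 1·9 + 1), so t ≡ 2·1 = 2 ≡ 2 (mod 9).
    Then x = 2 + 5·2 = 12, valid modulo lcm(5, 9) = 45: x ≡ 12 (mod 45).
  Combine with x ≡ 3 (mod 4): since gcd(45, 4) = 1, we get a unique residue mod 180.
    Write x = 12 + 45·t and substitute into x ≡ 3 (mod 4): 45·t ≡ 3 − 12 = -9 (mod 4).
    Reduce coefficients mod 4: 1·t ≡ 3 (mod 4).
    So t ≡ 3 (mod 4).
    Then x = 12 + 45·3 = 147, valid modulo lcm(45, 4) = 180: x ≡ 147 (mod 180).
Verify: 147 mod 5 = 2 ✓, 147 mod 9 = 3 ✓, 147 mod 4 = 3 ✓.

x ≡ 147 (mod 180).


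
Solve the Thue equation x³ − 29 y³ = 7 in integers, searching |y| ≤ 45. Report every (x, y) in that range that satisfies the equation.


The equation is x³ - 29y³ = 7. For fixed y, x³ = 29·y³ + 7, so a solution requires the RHS to be a perfect cube.
Strategy: iterate y from -45 to 45, compute RHS = 29·y³ + 7, and check whether it is a (positive or negative) perfect cube.
Check small values of y:
  y = 0: RHS = 7 is not a perfect cube.
  y = 1: RHS = 36 is not a perfect cube.
  y = -1: RHS = -22 is not a perfect cube.
  y = 2: RHS = 239 is not a perfect cube.
  y = -2: RHS = -225 is not a perfect cube.
  y = 3: RHS = 790 is not a perfect cube.
  y = -3: RHS = -776 is not a perfect cube.
Continuing the search up to |y| = 45 finds no solutions either.
No (x, y) in the scanned range satisfies the equation.

No integer solutions with |y| ≤ 45.


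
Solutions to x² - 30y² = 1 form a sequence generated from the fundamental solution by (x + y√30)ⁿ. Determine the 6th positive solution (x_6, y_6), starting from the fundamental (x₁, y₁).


Step 1: Find the fundamental solution (x₁, y₁) of x² - 30y² = 1.
  Expand √30 as a continued fraction. a₀ = ⌊√30⌋ = 5; iterate m_{k+1} = d_k·a_k − m_k, d_{k+1} = (30 − m_{k+1}²)/d_k, a_{k+1} = ⌊(a₀ + m_{k+1})/d_{k+1}⌋ (starting m₀ = 0, d₀ = 1), with convergents p_k = a_k·p_{k-1} + p_{k-2}, q_k = a_k·q_{k-1} + q_{k-2} (p₋₁ = 1, q₋₁ = 0):
  k = 0: a₀ = 5; p₀/q₀ = 5/1; p₀² − 30·q₀² = 25 − 30 = -5.
  k = 1: m = 5, d = 5, a = ⌊(5 + 5)/5⌋ = 2; p/q = (2·5 + 1)/(2·1 + 0) = 11/2; p² − 30·q² = 121 − 120 = 1.
  The first convergent with p² − 30·q² = 1 gives the fundamental solution (x₁, y₁) = (11, 2).
Step 2: Apply the recurrence (x_{n+1}, y_{n+1}) = (x₁x_n + 30y₁y_n, x₁y_n + y₁x_n) repeatedly.
  From (x_1, y_1) = (11, 2): x_2 = 11·11 + 30·2·2 = 241; y_2 = 11·2 + 2·11 = 44.
  From (x_2, y_2) = (241, 44): x_3 = 11·241 + 30·2·44 = 5291; y_3 = 11·44 + 2·241 = 966.
  From (x_3, y_3) = (5291, 966): x_4 = 11·5291 + 30·2·966 = 116161; y_4 = 11·966 + 2·5291 = 21208.
  From (x_4, y_4) = (116161, 21208): x_5 = 11·116161 + 30·2·21208 = 2550251; y_5 = 11·21208 + 2·116161 = 465610.
  From (x_5, y_5) = (2550251, 465610): x_6 = 11·2550251 + 30·2·465610 = 55989361; y_6 = 11·465610 + 2·2550251 = 10222212.
Step 3: Verify x_6² - 30·y_6² = 3134808545188321 - 3134808545188320 = 1 (should be 1). ✓

(x_1, y_1) = (11, 2); (x_6, y_6) = (55989361, 10222212).


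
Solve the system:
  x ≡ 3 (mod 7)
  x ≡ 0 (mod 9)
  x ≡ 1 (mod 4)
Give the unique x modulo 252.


Moduli 7, 9, 4 are pairwise coprime; by CRT there is a unique solution modulo M = 7 · 9 · 4 = 252.
Solve pairwise, accumulating the modulus:
  Start with x ≡ 3 (mod 7).
  Combine with x ≡ 0 (mod 9): since gcd(7, 9) = 1, we get a unique residue mod 63.
    Write x = 3 + 7·t and substitute into x ≡ 0 (mod 9): 7·t ≡ 0 − 3 = -3 (mod 9).
    Reduce coefficients mod 9: 7·t ≡ 6 (mod 9).
    The inverse of 7 mod 9 is 4 (since 7·4 = 28 = 3·9 + 1), so t ≡ 4·6 = 24 ≡ 6 (mod 9).
    Then x = 3 + 7·6 = 45, valid modulo lcm(7, 9) = 63: x ≡ 45 (mod 63).
  Combine with x ≡ 1 (mod 4): since gcd(63, 4) = 1, we get a unique residue mod 252.
    Write x = 45 + 63·t and substitute into x ≡ 1 (mod 4): 63·t ≡ 1 − 45 = -44 (mod 4).
    Reduce coefficients mod 4: 3·t ≡ 0 (mod 4).
    The inverse of 3 mod 4 is 3 (since 3·3 = 9 = 2·4 + 1), so t ≡ 3·0 = 0 ≡ 0 (mod 4).
    Then x = 45 + 63·0 = 45, valid modulo lcm(63, 4) = 252: x ≡ 45 (mod 252).
Verify: 45 mod 7 = 3 ✓, 45 mod 9 = 0 ✓, 45 mod 4 = 1 ✓.

x ≡ 45 (mod 252).


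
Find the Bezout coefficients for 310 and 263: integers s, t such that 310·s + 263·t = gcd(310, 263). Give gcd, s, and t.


Euclidean algorithm on (310, 263) — divide until remainder is 0:
  310 = 1 · 263 + 47
  263 = 5 · 47 + 28
  47 = 1 · 28 + 19
  28 = 1 · 19 + 9
  19 = 2 · 9 + 1
  9 = 9 · 1 + 0
gcd(310, 263) = 1.
Track Bezout coefficients alongside the remainders: start with r₀ = 310 = a·1 + b·0 (s = 1, t = 0) and r₁ = 263 = a·0 + b·1 (s = 0, t = 1); each new remainder r_{k+1} = r_{k-1} − q_k·r_k inherits s_{k+1} = s_{k-1} − q_k·s_k, t_{k+1} = t_{k-1} − q_k·t_k, so r_k = a·s_k + b·t_k at every step:
  q = 1: r = 47, s = 1 − 1·0 = 1, t = 0 − 1·1 = -1  (check: 310·1 + 263·(-1) = 47)
  q = 5: r = 28, s = 0 − 5·1 = -5, t = 1 − 5·(-1) = 6  (check: 310·(-5) + 263·6 = 28)
  q = 1: r = 19, s = 1 − 1·(-5) = 6, t = -1 − 1·6 = -7  (check: 310·6 + 263·(-7) = 19)
  q = 1: r = 9, s = -5 − 1·6 = -11, t = 6 − 1·(-7) = 13  (check: 310·(-11) + 263·13 = 9)
  q = 2: r = 1, s = 6 − 2·(-11) = 28, t = -7 − 2·13 = -33  (check: 310·28 + 263·(-33) = 1)
The row with r = 1 (the gcd) gives the Bezout coefficients s = 28, t = -33.
Result: 310 · (28) + 263 · (-33) = 1.

gcd(310, 263) = 1; s = 28, t = -33 (check: 310·28 + 263·(-33) = 1).


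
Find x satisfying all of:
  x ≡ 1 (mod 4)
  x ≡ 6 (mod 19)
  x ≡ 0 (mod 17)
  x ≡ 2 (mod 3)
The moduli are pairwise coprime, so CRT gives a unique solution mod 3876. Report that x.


Product of moduli M = 4 · 19 · 17 · 3 = 3876.
Merge one congruence at a time:
  Start: x ≡ 1 (mod 4).
  Combine with x ≡ 6 (mod 19); new modulus lcm = 76.
    Write x = 1 + 4·t and substitute into x ≡ 6 (mod 19): 4·t ≡ 6 − 1 = 5 (mod 19).
    The inverse of 4 mod 19 is 5 (since 4·5 = 20 = 1·19 + 1), so t ≡ 5·5 = 25 ≡ 6 (mod 19).
    Then x = 1 + 4·6 = 25, valid modulo lcm(4, 19) = 76: x ≡ 25 (mod 76).
  Combine with x ≡ 0 (mod 17); new modulus lcm = 1292.
    Write x = 25 + 76·t and substitute into x ≡ 0 (mod 17): 76·t ≡ 0 − 25 = -25 (mod 17).
    Reduce coefficients mod 17: 8·t ≡ 9 (mod 17).
    The inverse of 8 mod 17 is 15 (since 8·15 = 120 = 7·17 + 1), so t ≡ 15·9 = 135 ≡ 16 (mod 17).
    Then x = 25 + 76·16 = 1241, valid modulo lcm(76, 17) = 1292: x ≡ 1241 (mod 1292).
  Combine with x ≡ 2 (mod 3); new modulus lcm = 3876.
    Write x = 1241 + 1292·t and substitute into x ≡ 2 (mod 3): 1292·t ≡ 2 − 1241 = -1239 (mod 3).
    Reduce coefficients mod 3: 2·t ≡ 0 (mod 3).
    The inverse of 2 mod 3 is 2 (since 2·2 = 4 = 1·3 + 1), so t ≡ 2·0 = 0 ≡ 0 (mod 3).
    Then x = 1241 + 1292·0 = 1241, valid modulo lcm(1292, 3) = 3876: x ≡ 1241 (mod 3876).
Verify against each original: 1241 mod 4 = 1, 1241 mod 19 = 6, 1241 mod 17 = 0, 1241 mod 3 = 2.

x ≡ 1241 (mod 3876).


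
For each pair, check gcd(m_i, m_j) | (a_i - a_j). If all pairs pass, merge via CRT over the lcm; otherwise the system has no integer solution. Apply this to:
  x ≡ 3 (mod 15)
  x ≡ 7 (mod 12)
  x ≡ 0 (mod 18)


Moduli 15, 12, 18 are not pairwise coprime, so CRT works modulo lcm(m_i) when all pairwise compatibility conditions hold.
Pairwise compatibility: gcd(m_i, m_j) must divide a_i - a_j for every pair.
Merge one congruence at a time:
  Start: x ≡ 3 (mod 15).
  Combine with x ≡ 7 (mod 12): gcd(15, 12) = 3, and 7 - 3 = 4 is NOT divisible by 3.
    ⇒ system is inconsistent (no integer solution).

No solution (the system is inconsistent).


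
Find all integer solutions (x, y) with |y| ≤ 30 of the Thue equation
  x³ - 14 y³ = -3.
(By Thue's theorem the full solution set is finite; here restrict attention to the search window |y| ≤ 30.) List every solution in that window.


The equation is x³ - 14y³ = -3. For fixed y, x³ = 14·y³ − 3, so a solution requires the RHS to be a perfect cube.
Strategy: iterate y from -30 to 30, compute RHS = 14·y³ − 3, and check whether it is a (positive or negative) perfect cube.
Check small values of y:
  y = 0: RHS = -3 is not a perfect cube.
  y = 1: RHS = 11 is not a perfect cube.
  y = -1: RHS = -17 is not a perfect cube.
  y = 2: RHS = 109 is not a perfect cube.
  y = -2: RHS = -115 is not a perfect cube.
  y = 3: RHS = 375 is not a perfect cube.
  y = -3: RHS = -381 is not a perfect cube.
Continuing the search up to |y| = 30 finds no solutions either.
No (x, y) in the scanned range satisfies the equation.

No integer solutions with |y| ≤ 30.


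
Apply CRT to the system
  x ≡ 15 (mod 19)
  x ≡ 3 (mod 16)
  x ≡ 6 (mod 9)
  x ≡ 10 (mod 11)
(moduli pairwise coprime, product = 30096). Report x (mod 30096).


Product of moduli M = 19 · 16 · 9 · 11 = 30096.
Merge one congruence at a time:
  Start: x ≡ 15 (mod 19).
  Combine with x ≡ 3 (mod 16); new modulus lcm = 304.
    Write x = 15 + 19·t and substitute into x ≡ 3 (mod 16): 19·t ≡ 3 − 15 = -12 (mod 16).
    Reduce coefficients mod 16: 3·t ≡ 4 (mod 16).
    The inverse of 3 mod 16 is 11 (since 3·11 = 33 = 2·16 + 1), so t ≡ 11·4 = 44 ≡ 12 (mod 16).
    Then x = 15 + 19·12 = 243, valid modulo lcm(19, 16) = 304: x ≡ 243 (mod 304).
  Combine with x ≡ 6 (mod 9); new modulus lcm = 2736.
    Write x = 243 + 304·t and substitute into x ≡ 6 (mod 9): 304·t ≡ 6 − 243 = -237 (mod 9).
    Reduce coefficients mod 9: 7·t ≡ 6 (mod 9).
    The inverse of 7 mod 9 is 4 (since 7·4 = 28 = 3·9 + 1), so t ≡ 4·6 = 24 ≡ 6 (mod 9).
    Then x = 243 + 304·6 = 2067, valid modulo lcm(304, 9) = 2736: x ≡ 2067 (mod 2736).
  Combine with x ≡ 10 (mod 11); new modulus lcm = 30096.
    Write x = 2067 + 2736·t and substitute into x ≡ 10 (mod 11): 2736·t ≡ 10 − 2067 = -2057 (mod 11).
    Reduce coefficients mod 11: 8·t ≡ 0 (mod 11).
    The inverse of 8 mod 11 is 7 (since 8·7 = 56 = 5·11 + 1), so t ≡ 7·0 = 0 ≡ 0 (mod 11).
    Then x = 2067 + 2736·0 = 2067, valid modulo lcm(2736, 11) = 30096: x ≡ 2067 (mod 30096).
Verify against each original: 2067 mod 19 = 15, 2067 mod 16 = 3, 2067 mod 9 = 6, 2067 mod 11 = 10.

x ≡ 2067 (mod 30096).


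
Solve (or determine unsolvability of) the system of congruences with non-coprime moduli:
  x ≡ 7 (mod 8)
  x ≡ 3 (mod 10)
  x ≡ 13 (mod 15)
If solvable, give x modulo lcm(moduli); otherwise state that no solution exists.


Moduli 8, 10, 15 are not pairwise coprime, so CRT works modulo lcm(m_i) when all pairwise compatibility conditions hold.
Pairwise compatibility: gcd(m_i, m_j) must divide a_i - a_j for every pair.
Merge one congruence at a time:
  Start: x ≡ 7 (mod 8).
  Combine with x ≡ 3 (mod 10): gcd(8, 10) = 2; 3 - 7 = -4, which IS divisible by 2, so compatible.
    Write x = 7 + 8·t and substitute into x ≡ 3 (mod 10): 8·t ≡ 3 − 7 = -4 (mod 10).
    Divide the congruence (and modulus) by g = 2: 4·t ≡ -2 (mod 5).
    Reduce coefficients mod 5: 4·t ≡ 3 (mod 5).
    The inverse of 4 mod 5 is 4 (since 4·4 = 16 = 3·5 + 1), so t ≡ 4·3 = 12 ≡ 2 (mod 5).
    Then x = 7 + 8·2 = 23, valid modulo lcm(8, 10) = 40: x ≡ 23 (mod 40).
  Combine with x ≡ 13 (mod 15): gcd(40, 15) = 5; 13 - 23 = -10, which IS divisible by 5, so compatible.
    Write x = 23 + 40·t and substitute into x ≡ 13 (mod 15): 40·t ≡ 13 − 23 = -10 (mod 15).
    Divide the congruence (and modulus) by g = 5: 8·t ≡ -2 (mod 3).
    Reduce coefficients mod 3: 2·t ≡ 1 (mod 3).
    The inverse of 2 mod 3 is 2 (since 2·2 = 4 = 1·3 + 1), so t ≡ 2·1 = 2 ≡ 2 (mod 3).
    Then x = 23 + 40·2 = 103, valid modulo lcm(40, 15) = 120: x ≡ 103 (mod 120).
Verify: 103 mod 8 = 7, 103 mod 10 = 3, 103 mod 15 = 13.

x ≡ 103 (mod 120).


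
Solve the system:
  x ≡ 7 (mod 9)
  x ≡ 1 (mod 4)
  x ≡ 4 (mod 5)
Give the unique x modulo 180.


Moduli 9, 4, 5 are pairwise coprime; by CRT there is a unique solution modulo M = 9 · 4 · 5 = 180.
Solve pairwise, accumulating the modulus:
  Start with x ≡ 7 (mod 9).
  Combine with x ≡ 1 (mod 4): since gcd(9, 4) = 1, we get a unique residue mod 36.
    Write x = 7 + 9·t and substitute into x ≡ 1 (mod 4): 9·t ≡ 1 − 7 = -6 (mod 4).
    Reduce coefficients mod 4: 1·t ≡ 2 (mod 4).
    So t ≡ 2 (mod 4).
    Then x = 7 + 9·2 = 25, valid modulo lcm(9, 4) = 36: x ≡ 25 (mod 36).
  Combine with x ≡ 4 (mod 5): since gcd(36, 5) = 1, we get a unique residue mod 180.
    Write x = 25 + 36·t and substitute into x ≡ 4 (mod 5): 36·t ≡ 4 − 25 = -21 (mod 5).
    Reduce coefficients mod 5: 1·t ≡ 4 (mod 5).
    So t ≡ 4 (mod 5).
    Then x = 25 + 36·4 = 169, valid modulo lcm(36, 5) = 180: x ≡ 169 (mod 180).
Verify: 169 mod 9 = 7 ✓, 169 mod 4 = 1 ✓, 169 mod 5 = 4 ✓.

x ≡ 169 (mod 180).


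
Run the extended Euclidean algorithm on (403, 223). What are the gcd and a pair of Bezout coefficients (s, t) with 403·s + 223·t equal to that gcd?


Euclidean algorithm on (403, 223) — divide until remainder is 0:
  403 = 1 · 223 + 180
  223 = 1 · 180 + 43
  180 = 4 · 43 + 8
  43 = 5 · 8 + 3
  8 = 2 · 3 + 2
  3 = 1 · 2 + 1
  2 = 2 · 1 + 0
gcd(403, 223) = 1.
Track Bezout coefficients alongside the remainders: start with r₀ = 403 = a·1 + b·0 (s = 1, t = 0) and r₁ = 223 = a·0 + b·1 (s = 0, t = 1); each new remainder r_{k+1} = r_{k-1} − q_k·r_k inherits s_{k+1} = s_{k-1} − q_k·s_k, t_{k+1} = t_{k-1} − q_k·t_k, so r_k = a·s_k + b·t_k at every step:
  q = 1: r = 180, s = 1 − 1·0 = 1, t = 0 − 1·1 = -1  (check: 403·1 + 223·(-1) = 180)
  q = 1: r = 43, s = 0 − 1·1 = -1, t = 1 − 1·(-1) = 2  (check: 403·(-1) + 223·2 = 43)
  q = 4: r = 8, s = 1 − 4·(-1) = 5, t = -1 − 4·2 = -9  (check: 403·5 + 223·(-9) = 8)
  q = 5: r = 3, s = -1 − 5·5 = -26, t = 2 − 5·(-9) = 47  (check: 403·(-26) + 223·47 = 3)
  q = 2: r = 2, s = 5 − 2·(-26) = 57, t = -9 − 2·47 = -103  (check: 403·57 + 223·(-103) = 2)
  q = 1: r = 1, s = -26 − 1·57 = -83, t = 47 − 1·(-103) = 150  (check: 403·(-83) + 223·150 = 1)
The row with r = 1 (the gcd) gives the Bezout coefficients s = -83, t = 150.
Result: 403 · (-83) + 223 · (150) = 1.

gcd(403, 223) = 1; s = -83, t = 150 (check: 403·(-83) + 223·150 = 1).


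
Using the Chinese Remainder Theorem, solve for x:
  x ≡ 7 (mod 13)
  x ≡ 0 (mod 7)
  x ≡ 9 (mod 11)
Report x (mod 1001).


Moduli 13, 7, 11 are pairwise coprime; by CRT there is a unique solution modulo M = 13 · 7 · 11 = 1001.
Solve pairwise, accumulating the modulus:
  Start with x ≡ 7 (mod 13).
  Combine with x ≡ 0 (mod 7): since gcd(13, 7) = 1, we get a unique residue mod 91.
    Write x = 7 + 13·t and substitute into x ≡ 0 (mod 7): 13·t ≡ 0 − 7 = -7 (mod 7).
    Reduce coefficients mod 7: 6·t ≡ 0 (mod 7).
    The inverse of 6 mod 7 is 6 (since 6·6 = 36 = 5·7 + 1), so t ≡ 6·0 = 0 ≡ 0 (mod 7).
    Then x = 7 + 13·0 = 7, valid modulo lcm(13, 7) = 91: x ≡ 7 (mod 91).
  Combine with x ≡ 9 (mod 11): since gcd(91, 11) = 1, we get a unique residue mod 1001.
    Write x = 7 + 91·t and substitute into x ≡ 9 (mod 11): 91·t ≡ 9 − 7 = 2 (mod 11).
    Reduce coefficients mod 11: 3·t ≡ 2 (mod 11).
    The inverse of 3 mod 11 is 4 (since 3·4 = 12 = 1·11 + 1), so t ≡ 4·2 = 8 ≡ 8 (mod 11).
    Then x = 7 + 91·8 = 735, valid modulo lcm(91, 11) = 1001: x ≡ 735 (mod 1001).
Verify: 735 mod 13 = 7 ✓, 735 mod 7 = 0 ✓, 735 mod 11 = 9 ✓.

x ≡ 735 (mod 1001).


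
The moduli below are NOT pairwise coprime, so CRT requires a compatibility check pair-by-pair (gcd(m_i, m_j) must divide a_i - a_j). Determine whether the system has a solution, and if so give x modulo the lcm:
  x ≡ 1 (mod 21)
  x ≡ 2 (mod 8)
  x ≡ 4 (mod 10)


Moduli 21, 8, 10 are not pairwise coprime, so CRT works modulo lcm(m_i) when all pairwise compatibility conditions hold.
Pairwise compatibility: gcd(m_i, m_j) must divide a_i - a_j for every pair.
Merge one congruence at a time:
  Start: x ≡ 1 (mod 21).
  Combine with x ≡ 2 (mod 8): gcd(21, 8) = 1; 2 - 1 = 1, which IS divisible by 1, so compatible.
    Write x = 1 + 21·t and substitute into x ≡ 2 (mod 8): 21·t ≡ 2 − 1 = 1 (mod 8).
    Reduce coefficients mod 8: 5·t ≡ 1 (mod 8).
    The inverse of 5 mod 8 is 5 (since 5·5 = 25 = 3·8 + 1), so t ≡ 5·1 = 5 ≡ 5 (mod 8).
    Then x = 1 + 21·5 = 106, valid modulo lcm(21, 8) = 168: x ≡ 106 (mod 168).
  Combine with x ≡ 4 (mod 10): gcd(168, 10) = 2; 4 - 106 = -102, which IS divisible by 2, so compatible.
    Write x = 106 + 168·t and substitute into x ≡ 4 (mod 10): 168·t ≡ 4 − 106 = -102 (mod 10).
    Divide the congruence (and modulus) by g = 2: 84·t ≡ -51 (mod 5).
    Reduce coefficients mod 5: 4·t ≡ 4 (mod 5).
    The inverse of 4 mod 5 is 4 (since 4·4 = 16 = 3·5 + 1), so t ≡ 4·4 = 16 ≡ 1 (mod 5).
    Then x = 106 + 168·1 = 274, valid modulo lcm(168, 10) = 840: x ≡ 274 (mod 840).
Verify: 274 mod 21 = 1, 274 mod 8 = 2, 274 mod 10 = 4.

x ≡ 274 (mod 840).


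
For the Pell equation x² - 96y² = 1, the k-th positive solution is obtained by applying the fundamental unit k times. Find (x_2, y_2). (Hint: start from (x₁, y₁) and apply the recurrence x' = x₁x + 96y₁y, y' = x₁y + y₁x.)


Step 1: Find the fundamental solution (x₁, y₁) of x² - 96y² = 1.
  Expand √96 as a continued fraction. a₀ = ⌊√96⌋ = 9; iterate m_{k+1} = d_k·a_k − m_k, d_{k+1} = (96 − m_{k+1}²)/d_k, a_{k+1} = ⌊(a₀ + m_{k+1})/d_{k+1}⌋ (starting m₀ = 0, d₀ = 1), with convergents p_k = a_k·p_{k-1} + p_{k-2}, q_k = a_k·q_{k-1} + q_{k-2} (p₋₁ = 1, q₋₁ = 0):
  k = 0: a₀ = 9; p₀/q₀ = 9/1; p₀² − 96·q₀² = 81 − 96 = -15.
  k = 1: m = 9, d = 15, a = ⌊(9 + 9)/15⌋ = 1; p/q = (1·9 + 1)/(1·1 + 0) = 10/1; p² − 96·q² = 100 − 96 = 4.
  k = 2: m = 6, d = 4, a = ⌊(9 + 6)/4⌋ = 3; p/q = (3·10 + 9)/(3·1 + 1) = 39/4; p² − 96·q² = 1521 − 1536 = -15.
  k = 3: m = 6, d = 15, a = ⌊(9 + 6)/15⌋ = 1; p/q = (1·39 + 10)/(1·4 + 1) = 49/5; p² − 96·q² = 2401 − 2400 = 1.
  The first convergent with p² − 96·q² = 1 gives the fundamental solution (x₁, y₁) = (49, 5).
Step 2: Apply the recurrence (x_{n+1}, y_{n+1}) = (x₁x_n + 96y₁y_n, x₁y_n + y₁x_n) repeatedly.
  From (x_1, y_1) = (49, 5): x_2 = 49·49 + 96·5·5 = 4801; y_2 = 49·5 + 5·49 = 490.
Step 3: Verify x_2² - 96·y_2² = 23049601 - 23049600 = 1 (should be 1). ✓

(x_1, y_1) = (49, 5); (x_2, y_2) = (4801, 490).


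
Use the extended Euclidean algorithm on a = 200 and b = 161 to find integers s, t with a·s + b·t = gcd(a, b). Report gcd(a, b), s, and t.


Euclidean algorithm on (200, 161) — divide until remainder is 0:
  200 = 1 · 161 + 39
  161 = 4 · 39 + 5
  39 = 7 · 5 + 4
  5 = 1 · 4 + 1
  4 = 4 · 1 + 0
gcd(200, 161) = 1.
Track Bezout coefficients alongside the remainders: start with r₀ = 200 = a·1 + b·0 (s = 1, t = 0) and r₁ = 161 = a·0 + b·1 (s = 0, t = 1); each new remainder r_{k+1} = r_{k-1} − q_k·r_k inherits s_{k+1} = s_{k-1} − q_k·s_k, t_{k+1} = t_{k-1} − q_k·t_k, so r_k = a·s_k + b·t_k at every step:
  q = 1: r = 39, s = 1 − 1·0 = 1, t = 0 − 1·1 = -1  (check: 200·1 + 161·(-1) = 39)
  q = 4: r = 5, s = 0 − 4·1 = -4, t = 1 − 4·(-1) = 5  (check: 200·(-4) + 161·5 = 5)
  q = 7: r = 4, s = 1 − 7·(-4) = 29, t = -1 − 7·5 = -36  (check: 200·29 + 161·(-36) = 4)
  q = 1: r = 1, s = -4 − 1·29 = -33, t = 5 − 1·(-36) = 41  (check: 200·(-33) + 161·41 = 1)
The row with r = 1 (the gcd) gives the Bezout coefficients s = -33, t = 41.
Result: 200 · (-33) + 161 · (41) = 1.

gcd(200, 161) = 1; s = -33, t = 41 (check: 200·(-33) + 161·41 = 1).


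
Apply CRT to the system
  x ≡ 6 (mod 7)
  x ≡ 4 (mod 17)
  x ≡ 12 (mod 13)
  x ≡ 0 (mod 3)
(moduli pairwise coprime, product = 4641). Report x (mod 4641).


Product of moduli M = 7 · 17 · 13 · 3 = 4641.
Merge one congruence at a time:
  Start: x ≡ 6 (mod 7).
  Combine with x ≡ 4 (mod 17); new modulus lcm = 119.
    Write x = 6 + 7·t and substitute into x ≡ 4 (mod 17): 7·t ≡ 4 − 6 = -2 (mod 17).
    Reduce coefficients mod 17: 7·t ≡ 15 (mod 17).
    The inverse of 7 mod 17 is 5 (since 7·5 = 35 = 2·17 + 1), so t ≡ 5·15 = 75 ≡ 7 (mod 17).
    Then x = 6 + 7·7 = 55, valid modulo lcm(7, 17) = 119: x ≡ 55 (mod 119).
  Combine with x ≡ 12 (mod 13); new modulus lcm = 1547.
    Write x = 55 + 119·t and substitute into x ≡ 12 (mod 13): 119·t ≡ 12 − 55 = -43 (mod 13).
    Reduce coefficients mod 13: 2·t ≡ 9 (mod 13).
    The inverse of 2 mod 13 is 7 (since 2·7 = 14 = 1·13 + 1), so t ≡ 7·9 = 63 ≡ 11 (mod 13).
    Then x = 55 + 119·11 = 1364, valid modulo lcm(119, 13) = 1547: x ≡ 1364 (mod 1547).
  Combine with x ≡ 0 (mod 3); new modulus lcm = 4641.
    Write x = 1364 + 1547·t and substitute into x ≡ 0 (mod 3): 1547·t ≡ 0 − 1364 = -1364 (mod 3).
    Reduce coefficients mod 3: 2·t ≡ 1 (mod 3).
    The inverse of 2 mod 3 is 2 (since 2·2 = 4 = 1·3 + 1), so t ≡ 2·1 = 2 ≡ 2 (mod 3).
    Then x = 1364 + 1547·2 = 4458, valid modulo lcm(1547, 3) = 4641: x ≡ 4458 (mod 4641).
Verify against each original: 4458 mod 7 = 6, 4458 mod 17 = 4, 4458 mod 13 = 12, 4458 mod 3 = 0.

x ≡ 4458 (mod 4641).


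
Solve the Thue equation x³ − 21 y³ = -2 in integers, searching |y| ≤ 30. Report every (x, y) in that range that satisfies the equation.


The equation is x³ - 21y³ = -2. For fixed y, x³ = 21·y³ − 2, so a solution requires the RHS to be a perfect cube.
Strategy: iterate y from -30 to 30, compute RHS = 21·y³ − 2, and check whether it is a (positive or negative) perfect cube.
Check small values of y:
  y = 0: RHS = -2 is not a perfect cube.
  y = 1: RHS = 19 is not a perfect cube.
  y = -1: RHS = -23 is not a perfect cube.
  y = 2: RHS = 166 is not a perfect cube.
  y = -2: RHS = -170 is not a perfect cube.
  y = 3: RHS = 565 is not a perfect cube.
  y = -3: RHS = -569 is not a perfect cube.
Continuing the search up to |y| = 30 finds no solutions either.
No (x, y) in the scanned range satisfies the equation.

No integer solutions with |y| ≤ 30.


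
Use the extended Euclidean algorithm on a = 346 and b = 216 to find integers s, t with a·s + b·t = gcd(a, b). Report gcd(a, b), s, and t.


Euclidean algorithm on (346, 216) — divide until remainder is 0:
  346 = 1 · 216 + 130
  216 = 1 · 130 + 86
  130 = 1 · 86 + 44
  86 = 1 · 44 + 42
  44 = 1 · 42 + 2
  42 = 21 · 2 + 0
gcd(346, 216) = 2.
Track Bezout coefficients alongside the remainders: start with r₀ = 346 = a·1 + b·0 (s = 1, t = 0) and r₁ = 216 = a·0 + b·1 (s = 0, t = 1); each new remainder r_{k+1} = r_{k-1} − q_k·r_k inherits s_{k+1} = s_{k-1} − q_k·s_k, t_{k+1} = t_{k-1} − q_k·t_k, so r_k = a·s_k + b·t_k at every step:
  q = 1: r = 130, s = 1 − 1·0 = 1, t = 0 − 1·1 = -1  (check: 346·1 + 216·(-1) = 130)
  q = 1: r = 86, s = 0 − 1·1 = -1, t = 1 − 1·(-1) = 2  (check: 346·(-1) + 216·2 = 86)
  q = 1: r = 44, s = 1 − 1·(-1) = 2, t = -1 − 1·2 = -3  (check: 346·2 + 216·(-3) = 44)
  q = 1: r = 42, s = -1 − 1·2 = -3, t = 2 − 1·(-3) = 5  (check: 346·(-3) + 216·5 = 42)
  q = 1: r = 2, s = 2 − 1·(-3) = 5, t = -3 − 1·5 = -8  (check: 346·5 + 216·(-8) = 2)
The row with r = 2 (the gcd) gives the Bezout coefficients s = 5, t = -8.
Result: 346 · (5) + 216 · (-8) = 2.

gcd(346, 216) = 2; s = 5, t = -8 (check: 346·5 + 216·(-8) = 2).


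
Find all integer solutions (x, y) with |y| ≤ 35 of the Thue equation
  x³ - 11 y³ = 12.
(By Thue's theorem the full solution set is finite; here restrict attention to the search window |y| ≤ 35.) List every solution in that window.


The equation is x³ - 11y³ = 12. For fixed y, x³ = 11·y³ + 12, so a solution requires the RHS to be a perfect cube.
Strategy: iterate y from -35 to 35, compute RHS = 11·y³ + 12, and check whether it is a (positive or negative) perfect cube.
Check small values of y:
  y = 0: RHS = 12 is not a perfect cube.
  y = 1: RHS = 23 is not a perfect cube.
  y = -1: RHS = 1 = (1)³ ⇒ x = 1 works.
  y = 2: RHS = 100 is not a perfect cube.
  y = -2: RHS = -76 is not a perfect cube.
  y = 3: RHS = 309 is not a perfect cube.
  y = -3: RHS = -285 is not a perfect cube.
Continuing the search up to |y| = 35 finds no further solutions beyond those listed.
Collected solutions: (1, -1).

Solutions (with |y| ≤ 35): (1, -1).


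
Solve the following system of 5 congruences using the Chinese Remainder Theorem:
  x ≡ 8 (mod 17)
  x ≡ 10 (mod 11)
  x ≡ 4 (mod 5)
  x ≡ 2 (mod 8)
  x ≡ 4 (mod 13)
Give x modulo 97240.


Product of moduli M = 17 · 11 · 5 · 8 · 13 = 97240.
Merge one congruence at a time:
  Start: x ≡ 8 (mod 17).
  Combine with x ≡ 10 (mod 11); new modulus lcm = 187.
    Write x = 8 + 17·t and substitute into x ≡ 10 (mod 11): 17·t ≡ 10 − 8 = 2 (mod 11).
    Reduce coefficients mod 11: 6·t ≡ 2 (mod 11).
    The inverse of 6 mod 11 is 2 (since 6·2 = 12 = 1·11 + 1), so t ≡ 2·2 = 4 ≡ 4 (mod 11).
    Then x = 8 + 17·4 = 76, valid modulo lcm(17, 11) = 187: x ≡ 76 (mod 187).
  Combine with x ≡ 4 (mod 5); new modulus lcm = 935.
    Write x = 76 + 187·t and substitute into x ≡ 4 (mod 5): 187·t ≡ 4 − 76 = -72 (mod 5).
    Reduce coefficients mod 5: 2·t ≡ 3 (mod 5).
    The inverse of 2 mod 5 is 3 (since 2·3 = 6 = 1·5 + 1), so t ≡ 3·3 = 9 ≡ 4 (mod 5).
    Then x = 76 + 187·4 = 824, valid modulo lcm(187, 5) = 935: x ≡ 824 (mod 935).
  Combine with x ≡ 2 (mod 8); new modulus lcm = 7480.
    Write x = 824 + 935·t and substitute into x ≡ 2 (mod 8): 935·t ≡ 2 − 824 = -822 (mod 8).
    Reduce coefficients mod 8: 7·t ≡ 2 (mod 8).
    The inverse of 7 mod 8 is 7 (since 7·7 = 49 = 6·8 + 1), so t ≡ 7·2 = 14 ≡ 6 (mod 8).
    Then x = 824 + 935·6 = 6434, valid modulo lcm(935, 8) = 7480: x ≡ 6434 (mod 7480).
  Combine with x ≡ 4 (mod 13); new modulus lcm = 97240.
    Write x = 6434 + 7480·t and substitute into x ≡ 4 (mod 13): 7480·t ≡ 4 − 6434 = -6430 (mod 13).
    Reduce coefficients mod 13: 5·t ≡ 5 (mod 13).
    The inverse of 5 mod 13 is 8 (since 5·8 = 40 = 3·13 + 1), so t ≡ 8·5 = 40 ≡ 1 (mod 13).
    Then x = 6434 + 7480·1 = 13914, valid modulo lcm(7480, 13) = 97240: x ≡ 13914 (mod 97240).
Verify against each original: 13914 mod 17 = 8, 13914 mod 11 = 10, 13914 mod 5 = 4, 13914 mod 8 = 2, 13914 mod 13 = 4.

x ≡ 13914 (mod 97240).


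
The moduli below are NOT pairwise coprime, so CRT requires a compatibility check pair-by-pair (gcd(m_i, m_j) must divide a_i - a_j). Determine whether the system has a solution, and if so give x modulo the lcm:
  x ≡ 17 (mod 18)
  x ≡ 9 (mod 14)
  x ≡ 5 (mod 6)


Moduli 18, 14, 6 are not pairwise coprime, so CRT works modulo lcm(m_i) when all pairwise compatibility conditions hold.
Pairwise compatibility: gcd(m_i, m_j) must divide a_i - a_j for every pair.
Merge one congruence at a time:
  Start: x ≡ 17 (mod 18).
  Combine with x ≡ 9 (mod 14): gcd(18, 14) = 2; 9 - 17 = -8, which IS divisible by 2, so compatible.
    Write x = 17 + 18·t and substitute into x ≡ 9 (mod 14): 18·t ≡ 9 − 17 = -8 (mod 14).
    Divide the congruence (and modulus) by g = 2: 9·t ≡ -4 (mod 7).
    Reduce coefficients mod 7: 2·t ≡ 3 (mod 7).
    The inverse of 2 mod 7 is 4 (since 2·4 = 8 = 1·7 + 1), so t ≡ 4·3 = 12 ≡ 5 (mod 7).
    Then x = 17 + 18·5 = 107, valid modulo lcm(18, 14) = 126: x ≡ 107 (mod 126).
  Combine with x ≡ 5 (mod 6): gcd(126, 6) = 6; 5 - 107 = -102, which IS divisible by 6, so compatible.
    Write x = 107 + 126·t and substitute into x ≡ 5 (mod 6): 126·t ≡ 5 − 107 = -102 (mod 6).
    Divide the congruence (and modulus) by g = 6: 21·t ≡ -17 (mod 1).
    Modulo 1 every t works; take t = 0.
    Then x = 107 + 126·0 = 107, valid modulo lcm(126, 6) = 126: x ≡ 107 (mod 126).
Verify: 107 mod 18 = 17, 107 mod 14 = 9, 107 mod 6 = 5.

x ≡ 107 (mod 126).


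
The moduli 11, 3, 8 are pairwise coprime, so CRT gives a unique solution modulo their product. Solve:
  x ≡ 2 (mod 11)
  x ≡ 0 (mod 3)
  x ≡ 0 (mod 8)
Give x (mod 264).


Moduli 11, 3, 8 are pairwise coprime; by CRT there is a unique solution modulo M = 11 · 3 · 8 = 264.
Solve pairwise, accumulating the modulus:
  Start with x ≡ 2 (mod 11).
  Combine with x ≡ 0 (mod 3): since gcd(11, 3) = 1, we get a unique residue mod 33.
    Write x = 2 + 11·t and substitute into x ≡ 0 (mod 3): 11·t ≡ 0 − 2 = -2 (mod 3).
    Reduce coefficients mod 3: 2·t ≡ 1 (mod 3).
    The inverse of 2 mod 3 is 2 (since 2·2 = 4 = 1·3 + 1), so t ≡ 2·1 = 2 ≡ 2 (mod 3).
    Then x = 2 + 11·2 = 24, valid modulo lcm(11, 3) = 33: x ≡ 24 (mod 33).
  Combine with x ≡ 0 (mod 8): since gcd(33, 8) = 1, we get a unique residue mod 264.
    Write x = 24 + 33·t and substitute into x ≡ 0 (mod 8): 33·t ≡ 0 − 24 = -24 (mod 8).
    Reduce coefficients mod 8: 1·t ≡ 0 (mod 8).
    So t ≡ 0 (mod 8).
    Then x = 24 + 33·0 = 24, valid modulo lcm(33, 8) = 264: x ≡ 24 (mod 264).
Verify: 24 mod 11 = 2 ✓, 24 mod 3 = 0 ✓, 24 mod 8 = 0 ✓.

x ≡ 24 (mod 264).


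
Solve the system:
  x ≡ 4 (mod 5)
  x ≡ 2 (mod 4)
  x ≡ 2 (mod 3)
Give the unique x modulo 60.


Moduli 5, 4, 3 are pairwise coprime; by CRT there is a unique solution modulo M = 5 · 4 · 3 = 60.
Solve pairwise, accumulating the modulus:
  Start with x ≡ 4 (mod 5).
  Combine with x ≡ 2 (mod 4): since gcd(5, 4) = 1, we get a unique residue mod 20.
    Write x = 4 + 5·t and substitute into x ≡ 2 (mod 4): 5·t ≡ 2 − 4 = -2 (mod 4).
    Reduce coefficients mod 4: 1·t ≡ 2 (mod 4).
    So t ≡ 2 (mod 4).
    Then x = 4 + 5·2 = 14, valid modulo lcm(5, 4) = 20: x ≡ 14 (mod 20).
  Combine with x ≡ 2 (mod 3): since gcd(20, 3) = 1, we get a unique residue mod 60.
    Write x = 14 + 20·t and substitute into x ≡ 2 (mod 3): 20·t ≡ 2 − 14 = -12 (mod 3).
    Reduce coefficients mod 3: 2·t ≡ 0 (mod 3).
    The inverse of 2 mod 3 is 2 (since 2·2 = 4 = 1·3 + 1), so t ≡ 2·0 = 0 ≡ 0 (mod 3).
    Then x = 14 + 20·0 = 14, valid modulo lcm(20, 3) = 60: x ≡ 14 (mod 60).
Verify: 14 mod 5 = 4 ✓, 14 mod 4 = 2 ✓, 14 mod 3 = 2 ✓.

x ≡ 14 (mod 60).


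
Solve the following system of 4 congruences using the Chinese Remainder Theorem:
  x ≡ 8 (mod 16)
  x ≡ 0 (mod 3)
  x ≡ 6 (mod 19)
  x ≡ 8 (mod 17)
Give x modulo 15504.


Product of moduli M = 16 · 3 · 19 · 17 = 15504.
Merge one congruence at a time:
  Start: x ≡ 8 (mod 16).
  Combine with x ≡ 0 (mod 3); new modulus lcm = 48.
    Write x = 8 + 16·t and substitute into x ≡ 0 (mod 3): 16·t ≡ 0 − 8 = -8 (mod 3).
    Reduce coefficients mod 3: 1·t ≡ 1 (mod 3).
    So t ≡ 1 (mod 3).
    Then x = 8 + 16·1 = 24, valid modulo lcm(16, 3) = 48: x ≡ 24 (mod 48).
  Combine with x ≡ 6 (mod 19); new modulus lcm = 912.
    Write x = 24 + 48·t and substitute into x ≡ 6 (mod 19): 48·t ≡ 6 − 24 = -18 (mod 19).
    Reduce coefficients mod 19: 10·t ≡ 1 (mod 19).
    The inverse of 10 mod 19 is 2 (since 10·2 = 20 = 1·19 + 1), so t ≡ 2·1 = 2 ≡ 2 (mod 19).
    Then x = 24 + 48·2 = 120, valid modulo lcm(48, 19) = 912: x ≡ 120 (mod 912).
  Combine with x ≡ 8 (mod 17); new modulus lcm = 15504.
    Write x = 120 + 912·t and substitute into x ≡ 8 (mod 17): 912·t ≡ 8 − 120 = -112 (mod 17).
    Reduce coefficients mod 17: 11·t ≡ 7 (mod 17).
    The inverse of 11 mod 17 is 14 (since 11·14 = 154 = 9·17 + 1), so t ≡ 14·7 = 98 ≡ 13 (mod 17).
    Then x = 120 + 912·13 = 11976, valid modulo lcm(912, 17) = 15504: x ≡ 11976 (mod 15504).
Verify against each original: 11976 mod 16 = 8, 11976 mod 3 = 0, 11976 mod 19 = 6, 11976 mod 17 = 8.

x ≡ 11976 (mod 15504).


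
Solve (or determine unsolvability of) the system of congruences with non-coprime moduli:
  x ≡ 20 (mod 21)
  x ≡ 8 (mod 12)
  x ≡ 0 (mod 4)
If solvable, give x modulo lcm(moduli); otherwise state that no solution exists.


Moduli 21, 12, 4 are not pairwise coprime, so CRT works modulo lcm(m_i) when all pairwise compatibility conditions hold.
Pairwise compatibility: gcd(m_i, m_j) must divide a_i - a_j for every pair.
Merge one congruence at a time:
  Start: x ≡ 20 (mod 21).
  Combine with x ≡ 8 (mod 12): gcd(21, 12) = 3; 8 - 20 = -12, which IS divisible by 3, so compatible.
    Write x = 20 + 21·t and substitute into x ≡ 8 (mod 12): 21·t ≡ 8 − 20 = -12 (mod 12).
    Divide the congruence (and modulus) by g = 3: 7·t ≡ -4 (mod 4).
    Reduce coefficients mod 4: 3·t ≡ 0 (mod 4).
    The inverse of 3 mod 4 is 3 (since 3·3 = 9 = 2·4 + 1), so t ≡ 3·0 = 0 ≡ 0 (mod 4).
    Then x = 20 + 21·0 = 20, valid modulo lcm(21, 12) = 84: x ≡ 20 (mod 84).
  Combine with x ≡ 0 (mod 4): gcd(84, 4) = 4; 0 - 20 = -20, which IS divisible by 4, so compatible.
    Write x = 20 + 84·t and substitute into x ≡ 0 (mod 4): 84·t ≡ 0 − 20 = -20 (mod 4).
    Divide the congruence (and modulus) by g = 4: 21·t ≡ -5 (mod 1).
    Modulo 1 every t works; take t = 0.
    Then x = 20 + 84·0 = 20, valid modulo lcm(84, 4) = 84: x ≡ 20 (mod 84).
Verify: 20 mod 21 = 20, 20 mod 12 = 8, 20 mod 4 = 0.

x ≡ 20 (mod 84).


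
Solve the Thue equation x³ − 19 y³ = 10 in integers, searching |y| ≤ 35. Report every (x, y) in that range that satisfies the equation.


The equation is x³ - 19y³ = 10. For fixed y, x³ = 19·y³ + 10, so a solution requires the RHS to be a perfect cube.
Strategy: iterate y from -35 to 35, compute RHS = 19·y³ + 10, and check whether it is a (positive or negative) perfect cube.
Check small values of y:
  y = 0: RHS = 10 is not a perfect cube.
  y = 1: RHS = 29 is not a perfect cube.
  y = -1: RHS = -9 is not a perfect cube.
  y = 2: RHS = 162 is not a perfect cube.
  y = -2: RHS = -142 is not a perfect cube.
  y = 3: RHS = 523 is not a perfect cube.
  y = -3: RHS = -503 is not a perfect cube.
Continuing the search up to |y| = 35 finds no solutions either.
No (x, y) in the scanned range satisfies the equation.

No integer solutions with |y| ≤ 35.


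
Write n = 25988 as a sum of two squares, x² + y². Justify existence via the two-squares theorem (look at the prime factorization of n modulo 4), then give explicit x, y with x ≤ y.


Step 1: Factor n = 25988 = 2^2 · 73 · 89.
Step 2: Check the mod-4 condition on each prime factor: 2 = 2 (special); 73 ≡ 1 (mod 4), exponent 1; 89 ≡ 1 (mod 4), exponent 1.
All primes ≡ 3 (mod 4) appear to even exponent (or don't appear), so by the two-squares theorem n IS expressible as a sum of two squares.
Step 3: Build a representation. Group n = k² · m with k = 2 and m = 73 · 89 = 6497 (a product of primes ≡ 1 (mod 4)); a representation of m scales to one of n via (k·x)² + (k·y)² = k²(x² + y²). Each prime p ≡ 1 (mod 4) is itself a sum of two squares; find a² by testing p − a² for a perfect square:
  73: 73 − 1² = 72, 73 − 2² = 69, 73 − 3² = 64 = 8² ⇒ 73 = 3² + 8².
  89: 89 − 1² = 88, 89 − 2² = 85, 89 − 3² = 80, 89 − 4² = 73, 89 − 5² = 64 = 8² ⇒ 89 = 5² + 8².
  Combine using the Brahmagupta–Fibonacci identity (a² + b²)(c² + d²) = (ac − bd)² + (ad + bc)² = (ac + bd)² + (ad − bc)²:
  73 · 89 = 6497: from (3² + 8²)(5² + 8²), take (3·5 − 8·8, 3·8 + 8·5) = (15 − 64, 24 + 40) = (-49, 64); dropping signs (only squares matter) gives (49, 64); check 49² + 64² = 2401 + 4096 = 6497 ✓.
  Scale by k = 2: (2·49, 2·64) = (98, 128).
Step 4: Order so x ≤ y and verify: 98² + 128² = 9604 + 16384 = 25988 = n. ✓

n = 25988 = 98² + 128² (one valid representation with x ≤ y).


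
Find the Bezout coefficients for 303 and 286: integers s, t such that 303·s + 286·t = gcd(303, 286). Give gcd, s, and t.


Euclidean algorithm on (303, 286) — divide until remainder is 0:
  303 = 1 · 286 + 17
  286 = 16 · 17 + 14
  17 = 1 · 14 + 3
  14 = 4 · 3 + 2
  3 = 1 · 2 + 1
  2 = 2 · 1 + 0
gcd(303, 286) = 1.
Track Bezout coefficients alongside the remainders: start with r₀ = 303 = a·1 + b·0 (s = 1, t = 0) and r₁ = 286 = a·0 + b·1 (s = 0, t = 1); each new remainder r_{k+1} = r_{k-1} − q_k·r_k inherits s_{k+1} = s_{k-1} − q_k·s_k, t_{k+1} = t_{k-1} − q_k·t_k, so r_k = a·s_k + b·t_k at every step:
  q = 1: r = 17, s = 1 − 1·0 = 1, t = 0 − 1·1 = -1  (check: 303·1 + 286·(-1) = 17)
  q = 16: r = 14, s = 0 − 16·1 = -16, t = 1 − 16·(-1) = 17  (check: 303·(-16) + 286·17 = 14)
  q = 1: r = 3, s = 1 − 1·(-16) = 17, t = -1 − 1·17 = -18  (check: 303·17 + 286·(-18) = 3)
  q = 4: r = 2, s = -16 − 4·17 = -84, t = 17 − 4·(-18) = 89  (check: 303·(-84) + 286·89 = 2)
  q = 1: r = 1, s = 17 − 1·(-84) = 101, t = -18 − 1·89 = -107  (check: 303·101 + 286·(-107) = 1)
The row with r = 1 (the gcd) gives the Bezout coefficients s = 101, t = -107.
Result: 303 · (101) + 286 · (-107) = 1.

gcd(303, 286) = 1; s = 101, t = -107 (check: 303·101 + 286·(-107) = 1).
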